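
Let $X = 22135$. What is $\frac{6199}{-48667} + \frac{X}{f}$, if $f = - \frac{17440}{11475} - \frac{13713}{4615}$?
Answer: $- \frac{2281968877233334}{463002799897} \approx -4928.6$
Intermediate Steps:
$f = - \frac{9513691}{2118285}$ ($f = \left(-17440\right) \frac{1}{11475} - \frac{13713}{4615} = - \frac{3488}{2295} - \frac{13713}{4615} = - \frac{9513691}{2118285} \approx -4.4912$)
$\frac{6199}{-48667} + \frac{X}{f} = \frac{6199}{-48667} + \frac{22135}{- \frac{9513691}{2118285}} = 6199 \left(- \frac{1}{48667}\right) + 22135 \left(- \frac{2118285}{9513691}\right) = - \frac{6199}{48667} - \frac{46888238475}{9513691} = - \frac{2281968877233334}{463002799897}$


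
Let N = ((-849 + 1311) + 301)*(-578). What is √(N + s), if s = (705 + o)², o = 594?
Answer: √1246387 ≈ 1116.4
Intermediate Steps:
s = 1687401 (s = (705 + 594)² = 1299² = 1687401)
N = -441014 (N = (462 + 301)*(-578) = 763*(-578) = -441014)
√(N + s) = √(-441014 + 1687401) = √1246387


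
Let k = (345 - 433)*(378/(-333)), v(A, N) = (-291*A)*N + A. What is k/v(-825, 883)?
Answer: 14/29710075 ≈ 4.7122e-7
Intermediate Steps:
v(A, N) = A - 291*A*N (v(A, N) = -291*A*N + A = A - 291*A*N)
k = 3696/37 (k = -33264*(-1)/333 = -88*(-42/37) = 3696/37 ≈ 99.892)
k/v(-825, 883) = 3696/(37*((-825*(1 - 291*883)))) = 3696/(37*((-825*(1 - 256953)))) = 3696/(37*((-825*(-256952)))) = (3696/37)/211985400 = (3696/37)*(1/211985400) = 14/29710075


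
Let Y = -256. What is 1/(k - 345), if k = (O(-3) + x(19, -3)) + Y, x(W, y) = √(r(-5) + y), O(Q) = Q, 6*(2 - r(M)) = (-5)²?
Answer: -3624/2188927 - I*√186/2188927 ≈ -0.0016556 - 6.2305e-6*I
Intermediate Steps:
r(M) = -13/6 (r(M) = 2 - ⅙*(-5)² = 2 - ⅙*25 = 2 - 25/6 = -13/6)
x(W, y) = √(-13/6 + y)
k = -259 + I*√186/6 (k = (-3 + √(-78 + 36*(-3))/6) - 256 = (-3 + √(-78 - 108)/6) - 256 = (-3 + √(-186)/6) - 256 = (-3 + (I*√186)/6) - 256 = (-3 + I*√186/6) - 256 = -259 + I*√186/6 ≈ -259.0 + 2.273*I)
1/(k - 345) = 1/((-259 + I*√186/6) - 345) = 1/(-604 + I*√186/6)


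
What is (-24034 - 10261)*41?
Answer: -1406095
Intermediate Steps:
(-24034 - 10261)*41 = -34295*41 = -1406095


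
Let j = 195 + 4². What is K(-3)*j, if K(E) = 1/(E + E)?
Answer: -211/6 ≈ -35.167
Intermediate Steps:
j = 211 (j = 195 + 16 = 211)
K(E) = 1/(2*E)
K(-3)*j = ((½)/(-3))*211 = ((½)*(-⅓))*211 = -⅙*211 = -211/6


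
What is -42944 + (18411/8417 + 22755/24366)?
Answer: -154503257051/3598046 ≈ -42941.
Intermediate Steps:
-42944 + (18411/8417 + 22755/24366) = -42944 + (18411*(1/8417) + 22755*(1/24366)) = -42944 + (969/443 + 7585/8122) = -42944 + 11230373/3598046 = -154503257051/3598046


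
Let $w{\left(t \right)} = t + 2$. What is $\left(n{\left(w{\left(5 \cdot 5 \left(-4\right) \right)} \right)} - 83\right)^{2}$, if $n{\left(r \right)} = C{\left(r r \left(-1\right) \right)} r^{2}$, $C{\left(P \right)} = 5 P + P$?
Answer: $306274779997318441$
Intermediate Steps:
$C{\left(P \right)} = 6 P$
$w{\left(t \right)} = 2 + t$
$n{\left(r \right)} = - 6 r^{4}$ ($n{\left(r \right)} = 6 r r \left(-1\right) r^{2} = 6 r^{2} \left(-1\right) r^{2} = 6 \left(- r^{2}\right) r^{2} = - 6 r^{2} r^{2} = - 6 r^{4}$)
$\left(n{\left(w{\left(5 \cdot 5 \left(-4\right) \right)} \right)} - 83\right)^{2} = \left(- 6 \left(2 + 5 \cdot 5 \left(-4\right)\right)^{4} - 83\right)^{2} = \left(- 6 \left(2 + 25 \left(-4\right)\right)^{4} - 83\right)^{2} = \left(- 6 \left(2 - 100\right)^{4} - 83\right)^{2} = \left(- 6 \left(-98\right)^{4} - 83\right)^{2} = \left(\left(-6\right) 92236816 - 83\right)^{2} = \left(-553420896 - 83\right)^{2} = \left(-553420979\right)^{2} = 306274779997318441$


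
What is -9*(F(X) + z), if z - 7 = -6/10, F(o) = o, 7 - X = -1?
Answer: -648/5 ≈ -129.60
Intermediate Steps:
X = 8 (X = 7 - 1*(-1) = 7 + 1 = 8)
z = 32/5 (z = 7 - 6/10 = 7 - 6*1/10 = 7 - 3/5 = 32/5 ≈ 6.4000)
-9*(F(X) + z) = -9*(8 + 32/5) = -9*72/5 = -648/5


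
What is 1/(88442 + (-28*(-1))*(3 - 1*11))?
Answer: 1/88218 ≈ 1.1336e-5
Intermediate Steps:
1/(88442 + (-28*(-1))*(3 - 1*11)) = 1/(88442 + 28*(3 - 11)) = 1/(88442 + 28*(-8)) = 1/(88442 - 224) = 1/88218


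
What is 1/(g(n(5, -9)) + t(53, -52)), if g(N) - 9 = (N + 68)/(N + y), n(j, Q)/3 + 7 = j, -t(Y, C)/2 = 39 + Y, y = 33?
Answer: -27/4663 ≈ -0.0057903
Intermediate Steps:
t(Y, C) = -78 - 2*Y (t(Y, C) = -2*(39 + Y) = -78 - 2*Y)
n(j, Q) = -21 + 3*j
g(N) = 9 + (68 + N)/(33 + N) (g(N) = 9 + (N + 68)/(N + 33) = 9 + (68 + N)/(33 + N))
1/(g(n(5, -9)) + t(53, -52)) = 1/(5*(73 + 2*(-21 + 3*5))/(33 + (-21 + 3*5)) + (-78 - 2*53)) = 1/(5*(73 + 2*(-21 + 15))/(33 + (-21 + 15)) + (-78 - 106)) = 1/(5*(73 + 2*(-6))/(33 - 6) - 184) = 1/(5*(73 - 12)/27 - 184) = 1/(5*(1/27)*61 - 184) = 1/(305/27 - 184) = 1/(-4663/27) = -27/4663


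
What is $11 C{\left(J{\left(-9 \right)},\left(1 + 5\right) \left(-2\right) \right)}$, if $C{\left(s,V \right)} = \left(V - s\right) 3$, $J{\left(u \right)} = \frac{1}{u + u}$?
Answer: $- \frac{2365}{6} \approx -394.17$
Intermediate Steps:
$J{\left(u \right)} = \frac{1}{2 u}$
$C{\left(s,V \right)} = - 3 s + 3 V$
$11 C{\left(J{\left(-9 \right)},\left(1 + 5\right) \left(-2\right) \right)} = 11 \left(- 3 \frac{1}{2 \left(-9\right)} + 3 \left(1 + 5\right) \left(-2\right)\right) = 11 \left(- 3 \cdot \frac{1}{2} \left(- \frac{1}{9}\right) + 3 \cdot 6 \left(-2\right)\right) = 11 \left(\left(-3\right) \left(- \frac{1}{18}\right) + 3 \left(-12\right)\right) = 11 \left(\frac{1}{6} - 36\right) = 11 \left(- \frac{215}{6}\right) = - \frac{2365}{6}$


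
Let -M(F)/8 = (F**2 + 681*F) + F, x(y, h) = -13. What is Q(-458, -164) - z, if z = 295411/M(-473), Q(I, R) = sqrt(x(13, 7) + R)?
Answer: -295411/790856 + I*sqrt(177) ≈ -0.37353 + 13.304*I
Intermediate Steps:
M(F) = -5456*F - 8*F**2 (M(F) = -8*((F**2 + 681*F) + F) = -8*(F**2 + 682*F) = -5456*F - 8*F**2)
Q(I, R) = sqrt(-13 + R)
z = 295411/790856 (z = 295411/((-8*(-473)*(682 - 473))) = 295411/((-8*(-473)*209)) = 295411/790856 ≈ 0.37353)
Q(-458, -164) - z = sqrt(-13 - 164) - 1*295411/790856 = sqrt(-177) - 295411/790856 = I*sqrt(177) - 295411/790856 = -295411/790856 + I*sqrt(177)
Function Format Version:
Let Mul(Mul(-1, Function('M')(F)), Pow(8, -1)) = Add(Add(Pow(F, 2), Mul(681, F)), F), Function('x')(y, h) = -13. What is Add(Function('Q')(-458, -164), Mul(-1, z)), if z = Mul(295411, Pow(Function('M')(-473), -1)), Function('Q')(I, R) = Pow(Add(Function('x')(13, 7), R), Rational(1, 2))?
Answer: Add(Rational(-295411, 790856), Mul(I, Pow(177, Rational(1, 2)))) ≈ Add(-0.37353, Mul(13.304, I))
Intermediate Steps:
Function('M')(F) = Add(Mul(-5456, F), Mul(-8, Pow(F, 2))) (Function('M')(F) = Mul(-8, Add(Add(Pow(F, 2), Mul(681, F)), F)) = Mul(-8, Add(Pow(F, 2), Mul(682, F))) = Add(Mul(-5456, F), Mul(-8, Pow(F, 2))))
Function('Q')(I, R) = Pow(Add(-13, R), Rational(1, 2))
z = Rational(295411, 790856) (z = Mul(295411, Pow(Mul(-8, -473, Add(682, -473)), -1)) = Mul(295411, Pow(Mul(-8, -473, 209), -1)) = Mul(295411, Pow(790856, -1)) = Mul(295411, Rational(1, 790856)) = Rational(295411, 790856) ≈ 0.37353)
Add(Function('Q')(-458, -164), Mul(-1, z)) = Add(Pow(Add(-13, -164), Rational(1, 2)), Mul(-1, Rational(295411, 790856))) = Add(Pow(-177, Rational(1, 2)), Rational(-295411, 790856)) = Add(Mul(I, Pow(177, Rational(1, 2))), Rational(-295411, 790856)) = Add(Rational(-295411, 790856), Mul(I, Pow(177, Rational(1, 2))))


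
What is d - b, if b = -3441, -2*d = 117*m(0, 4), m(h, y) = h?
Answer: 3441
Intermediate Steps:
d = 0 (d = -117*0/2 = -½*0 = 0)
d - b = 0 - 1*(-3441) = 0 + 3441 = 3441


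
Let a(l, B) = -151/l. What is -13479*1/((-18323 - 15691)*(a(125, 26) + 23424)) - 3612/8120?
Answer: -1070528732962/2406706517245 ≈ -0.44481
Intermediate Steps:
-13479*1/((-18323 - 15691)*(a(125, 26) + 23424)) - 3612/8120 = -13479*1/((-18323 - 15691)*(-151/125 + 23424)) - 3612/8120 = -13479*(-1/(34014*(-151*1/125 + 23424))) - 3612*1/8120 = -13479*(-1/(34014*(-151/125 + 23424))) - 129/290 = -13479/((-34014*2927849/125)) - 129/290 = -13479/(-99587855886/125) - 129/290 = -13479*(-125/99587855886) - 129/290 = 561625/33195951962 - 129/290 = -1070528732962/2406706517245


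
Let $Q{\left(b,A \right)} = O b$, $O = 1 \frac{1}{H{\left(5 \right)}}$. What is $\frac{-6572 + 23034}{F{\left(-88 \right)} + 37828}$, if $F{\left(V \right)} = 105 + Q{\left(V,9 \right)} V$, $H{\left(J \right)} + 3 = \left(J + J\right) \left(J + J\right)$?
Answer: $\frac{1596814}{3687245} \approx 0.43306$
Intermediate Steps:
$H{\left(J \right)} = -3 + 4 J^{2}$ ($H{\left(J \right)} = -3 + \left(J + J\right) \left(J + J\right) = -3 + 2 J 2 J = -3 + 4 J^{2}$)
$O = \frac{1}{97}$ ($O = 1 \frac{1}{-3 + 4 \cdot 5^{2}} = 1 \frac{1}{-3 + 4 \cdot 25} = 1 \frac{1}{-3 + 100} = 1 \cdot \frac{1}{97} = \frac{1}{97} \approx 0.010309$)
$Q{\left(b,A \right)} = \frac{b}{97}$
$F{\left(V \right)} = 105 + \frac{V^{2}}{97}$ ($F{\left(V \right)} = 105 + \frac{V}{97} V = 105 + \frac{V^{2}}{97}$)
$\frac{-6572 + 23034}{F{\left(-88 \right)} + 37828} = \frac{-6572 + 23034}{\left(105 + \frac{\left(-88\right)^{2}}{97}\right) + 37828} = \frac{16462}{\left(105 + \frac{1}{97} \cdot 7744\right) + 37828} = \frac{16462}{\left(105 + \frac{7744}{97}\right) + 37828} = \frac{16462}{\frac{17929}{97} + 37828} = \frac{16462}{\frac{3687245}{97}} = 16462 \cdot \frac{97}{3687245} = \frac{1596814}{3687245}$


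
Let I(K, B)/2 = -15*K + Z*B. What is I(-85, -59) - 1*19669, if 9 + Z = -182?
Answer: 5419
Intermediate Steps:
Z = -191 (Z = -9 - 182 = -191)
I(K, B) = -382*B - 30*K (I(K, B) = 2*(-15*K - 191*B) = 2*(-191*B - 15*K) = -382*B - 30*K)
I(-85, -59) - 1*19669 = (-382*(-59) - 30*(-85)) - 1*19669 = (22538 + 2550) - 19669 = 25088 - 19669 = 5419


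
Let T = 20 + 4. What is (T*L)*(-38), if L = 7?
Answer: -6384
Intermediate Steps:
T = 24
(T*L)*(-38) = (24*7)*(-38) = 168*(-38) = -6384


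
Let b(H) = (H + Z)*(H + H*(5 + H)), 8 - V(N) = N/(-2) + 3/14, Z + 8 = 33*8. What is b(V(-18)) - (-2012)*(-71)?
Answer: -396048701/2744 ≈ -1.4433e+5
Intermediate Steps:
Z = 256 (Z = -8 + 33*8 = -8 + 264 = 256)
V(N) = 109/14 + N/2 (V(N) = 8 - (N/(-2) + 3/14) = 8 - (N*(-½) + 3*(1/14)) = 8 - (-N/2 + 3/14) = 8 - (3/14 - N/2) = 8 + (-3/14 + N/2) = 109/14 + N/2)
b(H) = (256 + H)*(H + H*(5 + H)) (b(H) = (H + 256)*(H + H*(5 + H)) = (256 + H)*(H + H*(5 + H)))
b(V(-18)) - (-2012)*(-71) = (109/14 + (½)*(-18))*(1536 + (109/14 + (½)*(-18))² + 262*(109/14 + (½)*(-18))) - (-2012)*(-71) = (109/14 - 9)*(1536 + (109/14 - 9)² + 262*(109/14 - 9)) - 1*142852 = -17*(1536 + (-17/14)² + 262*(-17/14))/14 - 142852 = -17*(1536 + 289/196 - 2227/7)/14 - 142852 = -17/14*238989/196 - 142852 = -4062813/2744 - 142852 = -396048701/2744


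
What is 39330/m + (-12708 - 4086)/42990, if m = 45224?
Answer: 77608737/162014980 ≈ 0.47902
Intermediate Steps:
39330/m + (-12708 - 4086)/42990 = 39330/45224 + (-12708 - 4086)/42990 = 39330*(1/45224) - 16794*1/42990 = 19665/22612 - 2799/7165 = 77608737/162014980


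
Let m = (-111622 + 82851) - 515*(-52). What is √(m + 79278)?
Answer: √77287 ≈ 278.01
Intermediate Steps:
m = -1991 (m = -28771 + 26780 = -1991)
√(m + 79278) = √(-1991 + 79278) = √77287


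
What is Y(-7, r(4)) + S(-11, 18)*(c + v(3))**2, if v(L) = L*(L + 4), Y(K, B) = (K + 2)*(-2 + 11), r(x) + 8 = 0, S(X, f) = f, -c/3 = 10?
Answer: 1413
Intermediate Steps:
c = -30 (c = -3*10 = -30)
r(x) = -8 (r(x) = -8 + 0 = -8)
Y(K, B) = 18 + 9*K (Y(K, B) = (2 + K)*9 = 18 + 9*K)
v(L) = L*(4 + L)
Y(-7, r(4)) + S(-11, 18)*(c + v(3))**2 = (18 + 9*(-7)) + 18*(-30 + 3*(4 + 3))**2 = (18 - 63) + 18*(-30 + 3*7)**2 = -45 + 18*(-30 + 21)**2 = -45 + 18*(-9)**2 = -45 + 18*81 = -45 + 1458 = 1413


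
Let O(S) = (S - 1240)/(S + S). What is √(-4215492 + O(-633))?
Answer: I*√6756402724734/1266 ≈ 2053.2*I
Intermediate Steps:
O(S) = (-1240 + S)/(2*S) (O(S) = (-1240 + S)/((2*S)) = (-1240 + S)*(1/(2*S)) = (-1240 + S)/(2*S))
√(-4215492 + O(-633)) = √(-4215492 + (½)*(-1240 - 633)/(-633)) = √(-4215492 + (½)*(-1/633)*(-1873)) = √(-4215492 + 1873/1266) = √(-5336810999/1266) = I*√6756402724734/1266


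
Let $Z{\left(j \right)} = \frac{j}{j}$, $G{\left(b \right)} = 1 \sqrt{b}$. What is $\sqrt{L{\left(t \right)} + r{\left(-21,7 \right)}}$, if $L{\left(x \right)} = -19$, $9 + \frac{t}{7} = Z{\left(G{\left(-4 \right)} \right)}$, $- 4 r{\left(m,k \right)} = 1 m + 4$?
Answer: $\frac{i \sqrt{59}}{2} \approx 3.8406 i$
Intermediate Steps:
$G{\left(b \right)} = \sqrt{b}$
$r{\left(m,k \right)} = -1 - \frac{m}{4}$ ($r{\left(m,k \right)} = - \frac{1 m + 4}{4} = - \frac{m + 4}{4} = - \frac{4 + m}{4} = -1 - \frac{m}{4}$)
$Z{\left(j \right)} = 1$
$t = -56$ ($t = -63 + 7 \cdot 1 = -63 + 7 = -56$)
$\sqrt{L{\left(t \right)} + r{\left(-21,7 \right)}} = \sqrt{-19 - - \frac{17}{4}} = \sqrt{-19 + \left(-1 + \frac{21}{4}\right)} = \sqrt{-19 + \frac{17}{4}} = \sqrt{- \frac{59}{4}} = \frac{i \sqrt{59}}{2}$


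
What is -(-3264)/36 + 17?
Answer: 323/3 ≈ 107.67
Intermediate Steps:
-(-3264)/36 + 17 = -24*(-34/9) + 17 = 272/3 + 17 = 323/3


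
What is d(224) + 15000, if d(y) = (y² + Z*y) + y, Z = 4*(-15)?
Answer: 51960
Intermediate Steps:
Z = -60
d(y) = y² - 59*y (d(y) = (y² - 60*y) + y = y² - 59*y)
d(224) + 15000 = 224*(-59 + 224) + 15000 = 224*165 + 15000 = 36960 + 15000 = 51960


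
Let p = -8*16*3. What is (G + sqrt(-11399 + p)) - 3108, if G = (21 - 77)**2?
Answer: 28 + I*sqrt(11783) ≈ 28.0 + 108.55*I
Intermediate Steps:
p = -384 (p = -128*3 = -384)
G = 3136 (G = (-56)**2 = 3136)
(G + sqrt(-11399 + p)) - 3108 = (3136 + sqrt(-11399 - 384)) - 3108 = (3136 + sqrt(-11783)) - 3108 = (3136 + I*sqrt(11783)) - 3108 = 28 + I*sqrt(11783)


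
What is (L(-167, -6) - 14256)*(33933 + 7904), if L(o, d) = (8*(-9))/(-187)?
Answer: -6560533800/11 ≈ -5.9641e+8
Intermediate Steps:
L(o, d) = 72/187 (L(o, d) = -72*(-1/187) = 72/187)
(L(-167, -6) - 14256)*(33933 + 7904) = (72/187 - 14256)*(33933 + 7904) = -2665800/187*41837 = -6560533800/11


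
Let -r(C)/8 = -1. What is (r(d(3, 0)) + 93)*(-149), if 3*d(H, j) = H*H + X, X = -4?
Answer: -15049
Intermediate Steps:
d(H, j) = -4/3 + H**2/3 (d(H, j) = (H*H - 4)/3 = (H**2 - 4)/3 = (-4 + H**2)/3 = -4/3 + H**2/3)
r(C) = 8 (r(C) = -8*(-1) = 8)
(r(d(3, 0)) + 93)*(-149) = (8 + 93)*(-149) = 101*(-149) = -15049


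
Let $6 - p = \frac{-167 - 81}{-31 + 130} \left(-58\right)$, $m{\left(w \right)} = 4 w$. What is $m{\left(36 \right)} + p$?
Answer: $\frac{466}{99} \approx 4.7071$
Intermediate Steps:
$p = - \frac{13790}{99}$ ($p = 6 - \frac{-167 - 81}{-31 + 130} \left(-58\right) = 6 - - \frac{248}{99} \left(-58\right) = 6 - \left(-248\right) \frac{1}{99} \left(-58\right) = 6 - \left(- \frac{248}{99}\right) \left(-58\right) = 6 - \frac{14384}{99} = - \frac{13790}{99} \approx -139.29$)
$m{\left(36 \right)} + p = 4 \cdot 36 - \frac{13790}{99} = 144 - \frac{13790}{99} = \frac{466}{99}$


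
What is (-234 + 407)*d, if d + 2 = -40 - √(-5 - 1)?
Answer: -7266 - 173*I*√6 ≈ -7266.0 - 423.76*I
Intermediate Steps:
d = -42 - I*√6 (d = -2 + (-40 - √(-5 - 1)) = -2 + (-40 - √(-6)) = -2 + (-40 - I*√6) = -42 - I*√6 ≈ -42.0 - 2.4495*I)
(-234 + 407)*d = (-234 + 407)*(-42 - I*√6) = 173*(-42 - I*√6) = -7266 - 173*I*√6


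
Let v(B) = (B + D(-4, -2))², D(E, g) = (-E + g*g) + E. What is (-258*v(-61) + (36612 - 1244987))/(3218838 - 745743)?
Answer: -2046617/2473095 ≈ -0.82755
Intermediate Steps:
D(E, g) = g² (D(E, g) = (-E + g²) + E = (g² - E) + E = g²)
v(B) = (4 + B)² (v(B) = (B + (-2)²)² = (B + 4)² = (4 + B)²)
(-258*v(-61) + (36612 - 1244987))/(3218838 - 745743) = (-258*(4 - 61)² + (36612 - 1244987))/(3218838 - 745743) = (-258*(-57)² - 1208375)/2473095 = (-258*3249 - 1208375)*(1/2473095) = (-838242 - 1208375)*(1/2473095) = -2046617*1/2473095 = -2046617/2473095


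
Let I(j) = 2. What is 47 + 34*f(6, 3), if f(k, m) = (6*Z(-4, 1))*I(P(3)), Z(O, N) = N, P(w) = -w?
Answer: 455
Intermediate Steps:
f(k, m) = 12 (f(k, m) = (6*1)*2 = 6*2 = 12)
47 + 34*f(6, 3) = 47 + 34*12 = 47 + 408 = 455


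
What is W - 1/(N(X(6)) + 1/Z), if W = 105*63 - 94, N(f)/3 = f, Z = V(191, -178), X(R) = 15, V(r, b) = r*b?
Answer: 9976502591/1529909 ≈ 6521.0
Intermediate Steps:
V(r, b) = b*r
Z = -33998 (Z = -178*191 = -33998)
N(f) = 3*f
W = 6521 (W = 6615 - 94 = 6521)
W - 1/(N(X(6)) + 1/Z) = 6521 - 1/(3*15 + 1/(-33998)) = 6521 - 1/(45 - 1/33998) = 6521 - 1/1529909/33998 = 6521 - 1*33998/1529909 = 6521 - 33998/1529909 = 9976502591/1529909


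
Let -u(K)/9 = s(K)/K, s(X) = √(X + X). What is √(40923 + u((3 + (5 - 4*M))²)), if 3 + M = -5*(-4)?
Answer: √(4092300 - 15*√2)/10 ≈ 202.29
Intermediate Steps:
M = 17 (M = -3 - 5*(-4) = -3 + 20 = 17)
s(X) = √2*√X (s(X) = √(2*X) = √2*√X)
u(K) = -9*√2/√K (u(K) = -9*√2*√K/K = -9*√2/√K)
√(40923 + u((3 + (5 - 4*M))²)) = √(40923 - 9*√2/√((3 + (5 - 4*17))²)) = √(40923 - 9*√2/√((3 + (5 - 68))²)) = √(40923 - 9*√2/√((3 - 63)²)) = √(40923 - 9*√2/√((-60)²)) = √(40923 - 9*√2/√3600) = √(40923 - 9*√2*1/60) = √(40923 - 3*√2/20)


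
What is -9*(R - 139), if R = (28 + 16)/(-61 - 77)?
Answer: 28839/23 ≈ 1253.9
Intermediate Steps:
R = -22/69 (R = 44/(-138) = 44*(-1/138) = -22/69 ≈ -0.31884)
-9*(R - 139) = -9*(-22/69 - 139) = -9*(-9613/69) = 28839/23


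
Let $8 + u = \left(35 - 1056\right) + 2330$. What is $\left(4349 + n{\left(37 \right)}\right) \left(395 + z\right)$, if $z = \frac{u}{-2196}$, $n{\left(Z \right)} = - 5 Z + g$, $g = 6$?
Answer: $\frac{601952705}{366} \approx 1.6447 \cdot 10^{6}$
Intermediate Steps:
$u = 1301$ ($u = -8 + \left(\left(35 - 1056\right) + 2330\right) = -8 + \left(-1021 + 2330\right) = -8 + 1309 = 1301$)
$n{\left(Z \right)} = 6 - 5 Z$ ($n{\left(Z \right)} = - 5 Z + 6 = 6 - 5 Z$)
$z = - \frac{1301}{2196}$ ($z = \frac{1301}{-2196} = 1301 \left(- \frac{1}{2196}\right) = - \frac{1301}{2196} \approx -0.59244$)
$\left(4349 + n{\left(37 \right)}\right) \left(395 + z\right) = \left(4349 + \left(6 - 185\right)\right) \left(395 - \frac{1301}{2196}\right) = \left(4349 + \left(6 - 185\right)\right) \frac{866119}{2196} = \left(4349 - 179\right) \frac{866119}{2196} = 4170 \cdot \frac{866119}{2196} = \frac{601952705}{366}$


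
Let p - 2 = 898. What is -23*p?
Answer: -20700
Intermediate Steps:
p = 900 (p = 2 + 898 = 900)
-23*p = -23*900 = -20700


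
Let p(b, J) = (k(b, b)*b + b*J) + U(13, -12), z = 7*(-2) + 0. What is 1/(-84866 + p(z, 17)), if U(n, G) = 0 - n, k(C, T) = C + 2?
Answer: -1/84949 ≈ -1.1772e-5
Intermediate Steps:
k(C, T) = 2 + C
U(n, G) = -n
z = -14 (z = -14 + 0 = -14)
p(b, J) = -13 + J*b + b*(2 + b) (p(b, J) = ((2 + b)*b + b*J) - 1*13 = (b*(2 + b) + J*b) - 13 = (J*b + b*(2 + b)) - 13 = -13 + J*b + b*(2 + b))
1/(-84866 + p(z, 17)) = 1/(-84866 + (-13 + 17*(-14) - 14*(2 - 14))) = 1/(-84866 + (-13 - 238 - 14*(-12))) = 1/(-84866 + (-13 - 238 + 168)) = 1/(-84866 - 83) = 1/(-84949) = -1/84949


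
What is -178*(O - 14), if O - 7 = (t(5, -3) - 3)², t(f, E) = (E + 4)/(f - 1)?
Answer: -801/8 ≈ -100.13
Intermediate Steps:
t(f, E) = (4 + E)/(-1 + f)
O = 233/16 (O = 7 + ((4 - 3)/(-1 + 5) - 3)² = 7 + (1/4 - 3)² = 7 + ((¼)*1 - 3)² = 7 + (¼ - 3)² = 7 + (-11/4)² = 7 + 121/16 = 233/16 ≈ 14.563)
-178*(O - 14) = -178*(233/16 - 14) = -178*9/16 = -801/8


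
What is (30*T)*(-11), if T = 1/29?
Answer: -330/29 ≈ -11.379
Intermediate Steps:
T = 1/29 ≈ 0.034483
(30*T)*(-11) = (30*(1/29))*(-11) = (30/29)*(-11) = -330/29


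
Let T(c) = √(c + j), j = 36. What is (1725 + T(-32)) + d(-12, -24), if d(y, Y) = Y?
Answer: 1703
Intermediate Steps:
T(c) = √(36 + c) (T(c) = √(c + 36) = √(36 + c))
(1725 + T(-32)) + d(-12, -24) = (1725 + √(36 - 32)) - 24 = (1725 + √4) - 24 = (1725 + 2) - 24 = 1727 - 24 = 1703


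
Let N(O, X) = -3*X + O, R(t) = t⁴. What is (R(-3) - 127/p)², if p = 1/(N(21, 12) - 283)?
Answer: 1438457329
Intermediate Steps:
N(O, X) = O - 3*X
p = -1/298 (p = 1/((21 - 3*12) - 283) = 1/((21 - 36) - 283) = 1/(-15 - 283) = 1/(-298) = -1/298 ≈ -0.0033557)
(R(-3) - 127/p)² = ((-3)⁴ - 127/(-1/298))² = (81 - 127*(-298))² = (81 + 37846)² = 37927² = 1438457329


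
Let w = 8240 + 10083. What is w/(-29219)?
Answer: -18323/29219 ≈ -0.62709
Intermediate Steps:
w = 18323
w/(-29219) = 18323/(-29219) = 18323*(-1/29219) = -18323/29219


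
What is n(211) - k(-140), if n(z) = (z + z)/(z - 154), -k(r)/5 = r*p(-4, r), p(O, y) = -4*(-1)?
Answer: -159178/57 ≈ -2792.6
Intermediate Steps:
p(O, y) = 4
k(r) = -20*r (k(r) = -5*r*4 = -20*r)
n(z) = 2*z/(-154 + z) (n(z) = (2*z)/(-154 + z) = 2*z/(-154 + z))
n(211) - k(-140) = 2*211/(-154 + 211) - (-20)*(-140) = 2*211/57 - 1*2800 = 2*211*(1/57) - 2800 = 422/57 - 2800 = -159178/57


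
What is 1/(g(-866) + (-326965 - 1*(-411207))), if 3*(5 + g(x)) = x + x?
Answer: 3/250979 ≈ 1.1953e-5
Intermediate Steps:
g(x) = -5 + 2*x/3 (g(x) = -5 + (x + x)/3 = -5 + (2*x)/3 = -5 + 2*x/3)
1/(g(-866) + (-326965 - 1*(-411207))) = 1/((-5 + (⅔)*(-866)) + (-326965 - 1*(-411207))) = 1/((-5 - 1732/3) + (-326965 + 411207)) = 1/(-1747/3 + 84242) = 1/(250979/3) = 3/250979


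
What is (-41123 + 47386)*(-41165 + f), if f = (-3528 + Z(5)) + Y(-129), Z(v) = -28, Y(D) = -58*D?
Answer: -233227857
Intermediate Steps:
f = 3926 (f = (-3528 - 28) - 58*(-129) = -3556 + 7482 = 3926)
(-41123 + 47386)*(-41165 + f) = (-41123 + 47386)*(-41165 + 3926) = 6263*(-37239) = -233227857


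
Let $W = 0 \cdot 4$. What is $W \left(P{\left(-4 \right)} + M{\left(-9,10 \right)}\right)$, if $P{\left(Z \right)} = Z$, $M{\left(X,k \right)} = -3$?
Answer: $0$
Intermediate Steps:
$W = 0$
$W \left(P{\left(-4 \right)} + M{\left(-9,10 \right)}\right) = 0 \left(-4 - 3\right) = 0 \left(-7\right) = 0$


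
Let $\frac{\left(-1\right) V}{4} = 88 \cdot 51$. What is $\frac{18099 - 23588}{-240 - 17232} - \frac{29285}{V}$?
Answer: $\frac{2118771}{1089088} \approx 1.9455$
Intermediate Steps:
$V = -17952$ ($V = - 4 \cdot 88 \cdot 51 = \left(-4\right) 4488 = -17952$)
$\frac{18099 - 23588}{-240 - 17232} - \frac{29285}{V} = \frac{18099 - 23588}{-240 - 17232} - \frac{29285}{-17952} = - \frac{5489}{-240 - 17232} - - \frac{29285}{17952} = - \frac{5489}{-17472} + \frac{29285}{17952} = \left(-5489\right) \left(- \frac{1}{17472}\right) + \frac{29285}{17952} = \frac{5489}{17472} + \frac{29285}{17952} = \frac{2118771}{1089088}$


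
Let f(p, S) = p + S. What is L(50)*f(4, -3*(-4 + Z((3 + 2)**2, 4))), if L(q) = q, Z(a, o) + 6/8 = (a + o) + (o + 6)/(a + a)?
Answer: -6935/2 ≈ -3467.5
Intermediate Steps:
Z(a, o) = -3/4 + a + o + (6 + o)/(2*a) (Z(a, o) = -3/4 + ((a + o) + (o + 6)/(a + a)) = -3/4 + ((a + o) + (6 + o)/((2*a))) = -3/4 + ((a + o) + (6 + o)*(1/(2*a))) = -3/4 + ((a + o) + (6 + o)/(2*a)) = -3/4 + (a + o + (6 + o)/(2*a)) = -3/4 + a + o + (6 + o)/(2*a))
f(p, S) = S + p
L(50)*f(4, -3*(-4 + Z((3 + 2)**2, 4))) = 50*(-3*(-4 + (-3/4 + (3 + 2)**2 + 4 + 3/((3 + 2)**2) + (1/2)*4/(3 + 2)**2)) + 4) = 50*(-3*(-4 + (-3/4 + 5**2 + 4 + 3/(5**2) + (1/2)*4/5**2)) + 4) = 50*(-3*(-4 + (-3/4 + 25 + 4 + 3/25 + (1/2)*4/25)) + 4) = 50*(-3*(-4 + (-3/4 + 25 + 4 + 3*(1/25) + (1/2)*4*(1/25))) + 4) = 50*(-3*(-4 + (-3/4 + 25 + 4 + 3/25 + 2/25)) + 4) = 50*(-3*(-4 + 569/20) + 4) = 50*(-3*489/20 + 4) = 50*(-1467/20 + 4) = 50*(-1387/20) = -6935/2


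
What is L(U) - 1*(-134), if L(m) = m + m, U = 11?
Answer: 156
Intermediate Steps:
L(m) = 2*m
L(U) - 1*(-134) = 2*11 - 1*(-134) = 22 + 134 = 156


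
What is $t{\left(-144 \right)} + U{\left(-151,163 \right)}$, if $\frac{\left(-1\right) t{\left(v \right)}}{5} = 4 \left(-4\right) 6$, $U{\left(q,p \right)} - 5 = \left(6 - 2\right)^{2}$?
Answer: $501$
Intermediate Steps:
$U{\left(q,p \right)} = 21$ ($U{\left(q,p \right)} = 5 + \left(6 - 2\right)^{2} = 5 + 4^{2} = 5 + 16 = 21$)
$t{\left(v \right)} = 480$ ($t{\left(v \right)} = - 5 \cdot 4 \left(-4\right) 6 = - 5 \left(\left(-16\right) 6\right) = \left(-5\right) \left(-96\right) = 480$)
$t{\left(-144 \right)} + U{\left(-151,163 \right)} = 480 + 21 = 501$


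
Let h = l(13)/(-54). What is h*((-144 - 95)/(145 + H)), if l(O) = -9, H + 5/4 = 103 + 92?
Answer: -478/4065 ≈ -0.11759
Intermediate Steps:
H = 775/4 (H = -5/4 + (103 + 92) = -5/4 + 195 = 775/4 ≈ 193.75)
h = ⅙ (h = -9/(-54) = -9*(-1/54) = ⅙ ≈ 0.16667)
h*((-144 - 95)/(145 + H)) = ((-144 - 95)/(145 + 775/4))/6 = (-239/1355/4)/6 = (-239*4/1355)/6 = (⅙)*(-956/1355) = -478/4065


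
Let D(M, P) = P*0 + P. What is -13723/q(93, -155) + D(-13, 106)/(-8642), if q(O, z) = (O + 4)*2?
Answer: -59307365/838274 ≈ -70.749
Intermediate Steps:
q(O, z) = 8 + 2*O (q(O, z) = (4 + O)*2 = 8 + 2*O)
D(M, P) = P (D(M, P) = 0 + P = P)
-13723/q(93, -155) + D(-13, 106)/(-8642) = -13723/(8 + 2*93) + 106/(-8642) = -13723/(8 + 186) + 106*(-1/8642) = -13723/194 - 53/4321 = -59307365/838274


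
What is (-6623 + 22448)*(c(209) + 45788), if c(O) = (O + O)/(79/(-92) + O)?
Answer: 4625293378700/6383 ≈ 7.2463e+8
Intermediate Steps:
c(O) = 2*O/(-79/92 + O) (c(O) = (2*O)/(79*(-1/92) + O) = (2*O)/(-79/92 + O) = 2*O/(-79/92 + O))
(-6623 + 22448)*(c(209) + 45788) = (-6623 + 22448)*(184*209/(-79 + 92*209) + 45788) = 15825*(184*209/(-79 + 19228) + 45788) = 15825*(184*209/19149 + 45788) = 15825*(184*209*(1/19149) + 45788) = 15825*(38456/19149 + 45788) = 15825*(876832868/19149) = 4625293378700/6383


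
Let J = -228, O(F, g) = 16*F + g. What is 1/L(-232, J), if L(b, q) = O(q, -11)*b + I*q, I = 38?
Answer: 1/840224 ≈ 1.1902e-6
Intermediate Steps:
O(F, g) = g + 16*F
L(b, q) = 38*q + b*(-11 + 16*q) (L(b, q) = (-11 + 16*q)*b + 38*q = b*(-11 + 16*q) + 38*q = 38*q + b*(-11 + 16*q))
1/L(-232, J) = 1/(38*(-228) - 232*(-11 + 16*(-228))) = 1/(-8664 - 232*(-11 - 3648)) = 1/(-8664 - 232*(-3659)) = 1/(-8664 + 848888) = 1/840224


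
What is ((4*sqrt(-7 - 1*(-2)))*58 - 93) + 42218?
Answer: 42125 + 232*I*sqrt(5) ≈ 42125.0 + 518.77*I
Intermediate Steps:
((4*sqrt(-7 - 1*(-2)))*58 - 93) + 42218 = ((4*sqrt(-7 + 2))*58 - 93) + 42218 = ((4*sqrt(-5))*58 - 93) + 42218 = ((4*(I*sqrt(5)))*58 - 93) + 42218 = ((4*I*sqrt(5))*58 - 93) + 42218 = (232*I*sqrt(5) - 93) + 42218 = (-93 + 232*I*sqrt(5)) + 42218 = 42125 + 232*I*sqrt(5)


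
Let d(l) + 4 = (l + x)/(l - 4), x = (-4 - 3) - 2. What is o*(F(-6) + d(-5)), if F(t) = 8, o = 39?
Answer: 650/3 ≈ 216.67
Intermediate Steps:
x = -9 (x = -7 - 2 = -9)
d(l) = -4 + (-9 + l)/(-4 + l) (d(l) = -4 + (l - 9)/(l - 4) = -4 + (-9 + l)/(-4 + l))
o*(F(-6) + d(-5)) = 39*(8 + (7 - 3*(-5))/(-4 - 5)) = 39*(8 + (7 + 15)/(-9)) = 39*(8 - 1/9*22) = 39*(8 - 22/9) = 39*(50/9) = 650/3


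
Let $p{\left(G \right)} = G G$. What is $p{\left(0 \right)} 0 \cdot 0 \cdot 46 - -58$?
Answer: $58$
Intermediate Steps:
$p{\left(G \right)} = G^{2}$
$p{\left(0 \right)} 0 \cdot 0 \cdot 46 - -58 = 0^{2} \cdot 0 \cdot 0 \cdot 46 - -58 = 0 \cdot 0 \cdot 0 \cdot 46 + \left(-3 + 61\right) = 0 \cdot 0 \cdot 46 + 58 = 0 \cdot 46 + 58 = 0 + 58 = 58$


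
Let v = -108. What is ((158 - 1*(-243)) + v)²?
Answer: 85849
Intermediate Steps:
((158 - 1*(-243)) + v)² = ((158 - 1*(-243)) - 108)² = ((158 + 243) - 108)² = (401 - 108)² = 293² = 85849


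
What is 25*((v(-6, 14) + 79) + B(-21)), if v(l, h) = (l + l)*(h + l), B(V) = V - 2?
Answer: -1000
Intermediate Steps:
B(V) = -2 + V
v(l, h) = 2*l*(h + l) (v(l, h) = (2*l)*(h + l) = 2*l*(h + l))
25*((v(-6, 14) + 79) + B(-21)) = 25*((2*(-6)*(14 - 6) + 79) + (-2 - 21)) = 25*((2*(-6)*8 + 79) - 23) = 25*((-96 + 79) - 23) = 25*(-17 - 23) = 25*(-40) = -1000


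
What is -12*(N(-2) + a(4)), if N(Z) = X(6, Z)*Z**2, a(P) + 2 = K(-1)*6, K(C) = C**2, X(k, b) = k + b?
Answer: -240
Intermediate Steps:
X(k, b) = b + k
a(P) = 4 (a(P) = -2 + (-1)**2*6 = -2 + 1*6 = -2 + 6 = 4)
N(Z) = Z**2*(6 + Z) (N(Z) = (Z + 6)*Z**2 = (6 + Z)*Z**2 = Z**2*(6 + Z))
-12*(N(-2) + a(4)) = -12*((-2)**2*(6 - 2) + 4) = -12*(4*4 + 4) = -12*(16 + 4) = -12*20 = -240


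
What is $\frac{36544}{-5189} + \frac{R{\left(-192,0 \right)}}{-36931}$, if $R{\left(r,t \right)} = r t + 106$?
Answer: $- \frac{1350156498}{191634959} \approx -7.0455$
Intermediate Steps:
$R{\left(r,t \right)} = 106 + r t$
$\frac{36544}{-5189} + \frac{R{\left(-192,0 \right)}}{-36931} = \frac{36544}{-5189} + \frac{106 - 0}{-36931} = 36544 \left(- \frac{1}{5189}\right) + \left(106 + 0\right) \left(- \frac{1}{36931}\right) = - \frac{36544}{5189} + 106 \left(- \frac{1}{36931}\right) = - \frac{36544}{5189} - \frac{106}{36931} = - \frac{1350156498}{191634959}$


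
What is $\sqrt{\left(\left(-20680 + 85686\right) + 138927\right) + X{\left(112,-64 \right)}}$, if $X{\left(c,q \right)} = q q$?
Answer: $\sqrt{208029} \approx 456.1$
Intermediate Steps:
$X{\left(c,q \right)} = q^{2}$
$\sqrt{\left(\left(-20680 + 85686\right) + 138927\right) + X{\left(112,-64 \right)}} = \sqrt{\left(\left(-20680 + 85686\right) + 138927\right) + \left(-64\right)^{2}} = \sqrt{\left(65006 + 138927\right) + 4096} = \sqrt{203933 + 4096} = \sqrt{208029}$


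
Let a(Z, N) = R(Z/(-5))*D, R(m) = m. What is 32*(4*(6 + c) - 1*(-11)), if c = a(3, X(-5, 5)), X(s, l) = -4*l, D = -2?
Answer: 6368/5 ≈ 1273.6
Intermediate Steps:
a(Z, N) = 2*Z/5 (a(Z, N) = (Z/(-5))*(-2) = (Z*(-1/5))*(-2) = -Z/5*(-2) = 2*Z/5)
c = 6/5 (c = (2/5)*3 = 6/5 ≈ 1.2000)
32*(4*(6 + c) - 1*(-11)) = 32*(4*(6 + 6/5) - 1*(-11)) = 32*(4*(36/5) + 11) = 32*(144/5 + 11) = 32*(199/5) = 6368/5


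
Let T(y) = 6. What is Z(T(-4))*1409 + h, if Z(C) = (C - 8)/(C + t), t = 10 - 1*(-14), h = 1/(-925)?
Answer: -260668/2775 ≈ -93.934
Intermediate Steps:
h = -1/925 ≈ -0.0010811
t = 24 (t = 10 + 14 = 24)
Z(C) = (-8 + C)/(24 + C) (Z(C) = (C - 8)/(C + 24) = (-8 + C)/(24 + C))
Z(T(-4))*1409 + h = ((-8 + 6)/(24 + 6))*1409 - 1/925 = (-2/30)*1409 - 1/925 = ((1/30)*(-2))*1409 - 1/925 = -1/15*1409 - 1/925 = -1409/15 - 1/925 = -260668/2775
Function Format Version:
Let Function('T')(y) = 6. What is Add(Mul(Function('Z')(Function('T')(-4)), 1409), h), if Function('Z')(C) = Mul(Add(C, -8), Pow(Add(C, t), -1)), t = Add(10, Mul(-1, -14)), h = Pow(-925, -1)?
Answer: Rational(-260668, 2775) ≈ -93.934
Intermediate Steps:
h = Rational(-1, 925) ≈ -0.0010811
t = 24 (t = Add(10, 14) = 24)
Function('Z')(C) = Mul(Pow(Add(24, C), -1), Add(-8, C)) (Function('Z')(C) = Mul(Add(C, -8), Pow(Add(C, 24), -1)) = Mul(Add(-8, C), Pow(Add(24, C), -1)) = Mul(Pow(Add(24, C), -1), Add(-8, C)))
Add(Mul(Function('Z')(Function('T')(-4)), 1409), h) = Add(Mul(Mul(Pow(Add(24, 6), -1), Add(-8, 6)), 1409), Rational(-1, 925)) = Add(Mul(Mul(Pow(30, -1), -2), 1409), Rational(-1, 925)) = Add(Mul(Mul(Rational(1, 30), -2), 1409), Rational(-1, 925)) = Add(Mul(Rational(-1, 15), 1409), Rational(-1, 925)) = Add(Rational(-1409, 15), Rational(-1, 925)) = Rational(-260668, 2775)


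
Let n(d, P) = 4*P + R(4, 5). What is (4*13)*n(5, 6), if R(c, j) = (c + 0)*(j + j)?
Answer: 3328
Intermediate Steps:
R(c, j) = 2*c*j (R(c, j) = c*(2*j) = 2*c*j)
n(d, P) = 40 + 4*P (n(d, P) = 4*P + 2*4*5 = 4*P + 40 = 40 + 4*P)
(4*13)*n(5, 6) = (4*13)*(40 + 4*6) = 52*(40 + 24) = 52*64 = 3328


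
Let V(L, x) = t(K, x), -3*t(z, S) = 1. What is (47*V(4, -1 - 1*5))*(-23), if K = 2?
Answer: 1081/3 ≈ 360.33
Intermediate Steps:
t(z, S) = -⅓ (t(z, S) = -⅓*1 = -⅓)
V(L, x) = -⅓
(47*V(4, -1 - 1*5))*(-23) = (47*(-⅓))*(-23) = -47/3*(-23) = 1081/3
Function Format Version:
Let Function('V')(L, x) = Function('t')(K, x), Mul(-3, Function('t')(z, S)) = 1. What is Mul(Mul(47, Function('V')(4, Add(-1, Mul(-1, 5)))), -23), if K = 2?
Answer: Rational(1081, 3) ≈ 360.33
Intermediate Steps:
Function('t')(z, S) = Rational(-1, 3) (Function('t')(z, S) = Mul(Rational(-1, 3), 1) = Rational(-1, 3))
Function('V')(L, x) = Rational(-1, 3)
Mul(Mul(47, Function('V')(4, Add(-1, Mul(-1, 5)))), -23) = Mul(Mul(47, Rational(-1, 3)), -23) = Mul(Rational(-47, 3), -23) = Rational(1081, 3)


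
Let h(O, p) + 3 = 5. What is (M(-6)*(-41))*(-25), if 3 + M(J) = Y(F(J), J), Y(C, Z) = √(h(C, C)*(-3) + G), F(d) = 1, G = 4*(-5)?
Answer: -3075 + 1025*I*√26 ≈ -3075.0 + 5226.5*I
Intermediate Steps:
G = -20
h(O, p) = 2 (h(O, p) = -3 + 5 = 2)
Y(C, Z) = I*√26 (Y(C, Z) = √(2*(-3) - 20) = √(-6 - 20) = √(-26) = I*√26)
M(J) = -3 + I*√26
(M(-6)*(-41))*(-25) = ((-3 + I*√26)*(-41))*(-25) = (123 - 41*I*√26)*(-25) = -3075 + 1025*I*√26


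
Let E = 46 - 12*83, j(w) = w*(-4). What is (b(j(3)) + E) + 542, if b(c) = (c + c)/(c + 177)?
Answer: -22448/55 ≈ -408.15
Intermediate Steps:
j(w) = -4*w
b(c) = 2*c/(177 + c) (b(c) = (2*c)/(177 + c) = 2*c/(177 + c))
E = -950 (E = 46 - 996 = -950)
(b(j(3)) + E) + 542 = (2*(-4*3)/(177 - 4*3) - 950) + 542 = (2*(-12)/(177 - 12) - 950) + 542 = (2*(-12)/165 - 950) + 542 = (2*(-12)*(1/165) - 950) + 542 = (-8/55 - 950) + 542 = -52258/55 + 542 = -22448/55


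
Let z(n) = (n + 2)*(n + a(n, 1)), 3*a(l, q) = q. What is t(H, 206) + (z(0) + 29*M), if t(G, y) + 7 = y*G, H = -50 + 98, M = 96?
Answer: 37997/3 ≈ 12666.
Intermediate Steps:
a(l, q) = q/3
z(n) = (2 + n)*(⅓ + n) (z(n) = (n + 2)*(n + (⅓)*1) = (2 + n)*(n + ⅓) = (2 + n)*(⅓ + n))
H = 48
t(G, y) = -7 + G*y (t(G, y) = -7 + y*G = -7 + G*y)
t(H, 206) + (z(0) + 29*M) = (-7 + 48*206) + ((⅔ + 0² + (7/3)*0) + 29*96) = (-7 + 9888) + ((⅔ + 0 + 0) + 2784) = 9881 + (⅔ + 2784) = 9881 + 8354/3 = 37997/3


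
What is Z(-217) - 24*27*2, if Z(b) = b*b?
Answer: 45793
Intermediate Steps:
Z(b) = b²
Z(-217) - 24*27*2 = (-217)² - 24*27*2 = 47089 - 648*2 = 47089 - 1296 = 45793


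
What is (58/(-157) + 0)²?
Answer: 3364/24649 ≈ 0.13648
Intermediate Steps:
(58/(-157) + 0)² = (58*(-1/157) + 0)² = (-58/157 + 0)² = (-58/157)² = 3364/24649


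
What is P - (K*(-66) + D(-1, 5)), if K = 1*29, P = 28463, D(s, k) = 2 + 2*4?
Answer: 30367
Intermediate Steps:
D(s, k) = 10 (D(s, k) = 2 + 8 = 10)
K = 29
P - (K*(-66) + D(-1, 5)) = 28463 - (29*(-66) + 10) = 28463 - (-1914 + 10) = 28463 - 1*(-1904) = 28463 + 1904 = 30367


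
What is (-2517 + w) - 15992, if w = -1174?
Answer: -19683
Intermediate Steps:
(-2517 + w) - 15992 = (-2517 - 1174) - 15992 = -3691 - 15992 = -19683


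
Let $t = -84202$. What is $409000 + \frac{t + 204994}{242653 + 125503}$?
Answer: $\frac{37643981198}{92039} \approx 4.09 \cdot 10^{5}$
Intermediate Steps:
$409000 + \frac{t + 204994}{242653 + 125503} = 409000 + \frac{-84202 + 204994}{242653 + 125503} = 409000 + \frac{120792}{368156} = 409000 + 120792 \cdot \frac{1}{368156} = 409000 + \frac{30198}{92039} = \frac{37643981198}{92039}$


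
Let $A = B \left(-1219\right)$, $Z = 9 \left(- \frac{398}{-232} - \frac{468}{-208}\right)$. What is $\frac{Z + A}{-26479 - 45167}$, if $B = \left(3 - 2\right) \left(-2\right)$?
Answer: $- \frac{71737}{2077734} \approx -0.034527$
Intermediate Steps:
$B = -2$ ($B = 1 \left(-2\right) = -2$)
$Z = \frac{1035}{29}$ ($Z = 9 \left(\left(-398\right) \left(- \frac{1}{232}\right) - - \frac{9}{4}\right) = 9 \left(\frac{199}{116} + \frac{9}{4}\right) = 9 \cdot \frac{115}{29} = \frac{1035}{29} \approx 35.69$)
$A = 2438$ ($A = \left(-2\right) \left(-1219\right) = 2438$)
$\frac{Z + A}{-26479 - 45167} = \frac{\frac{1035}{29} + 2438}{-26479 - 45167} = \frac{71737}{29 \left(-71646\right)} = \frac{71737}{29} \left(- \frac{1}{71646}\right) = - \frac{71737}{2077734}$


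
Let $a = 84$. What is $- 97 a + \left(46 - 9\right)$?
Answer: $-8111$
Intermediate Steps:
$- 97 a + \left(46 - 9\right) = \left(-97\right) 84 + \left(46 - 9\right) = -8148 + \left(46 - 9\right) = -8148 + 37 = -8111$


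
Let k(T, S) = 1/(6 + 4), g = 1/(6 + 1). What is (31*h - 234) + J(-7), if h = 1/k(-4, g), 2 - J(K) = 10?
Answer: 68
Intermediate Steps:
g = ⅐ (g = 1/7 = ⅐ ≈ 0.14286)
k(T, S) = ⅒ (k(T, S) = 1/10 = ⅒)
J(K) = -8 (J(K) = 2 - 1*10 = 2 - 10 = -8)
h = 10 (h = 1/(⅒) = 10)
(31*h - 234) + J(-7) = (31*10 - 234) - 8 = (310 - 234) - 8 = 76 - 8 = 68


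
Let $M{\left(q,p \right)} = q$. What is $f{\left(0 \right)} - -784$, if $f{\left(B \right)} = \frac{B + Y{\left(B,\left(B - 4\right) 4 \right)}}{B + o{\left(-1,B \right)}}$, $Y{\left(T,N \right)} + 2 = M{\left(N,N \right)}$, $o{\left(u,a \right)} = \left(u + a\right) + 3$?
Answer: $775$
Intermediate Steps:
$o{\left(u,a \right)} = 3 + a + u$ ($o{\left(u,a \right)} = \left(a + u\right) + 3 = 3 + a + u$)
$Y{\left(T,N \right)} = -2 + N$
$f{\left(B \right)} = \frac{-18 + 5 B}{2 + 2 B}$ ($f{\left(B \right)} = \frac{B + \left(-2 + \left(B - 4\right) 4\right)}{B + \left(3 + B - 1\right)} = \frac{B + \left(-2 + \left(-4 + B\right) 4\right)}{B + \left(2 + B\right)} = \frac{B + \left(-2 + \left(-16 + 4 B\right)\right)}{2 + 2 B} = \frac{B + \left(-18 + 4 B\right)}{2 + 2 B} = \frac{-18 + 5 B}{2 + 2 B}$)
$f{\left(0 \right)} - -784 = \frac{-18 + 5 \cdot 0}{2 \left(1 + 0\right)} - -784 = \frac{-18 + 0}{2 \cdot 1} + 784 = \frac{1}{2} \cdot 1 \left(-18\right) + 784 = -9 + 784 = 775$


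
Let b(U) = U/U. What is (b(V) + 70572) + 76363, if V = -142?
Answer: 146936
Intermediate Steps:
b(U) = 1
(b(V) + 70572) + 76363 = (1 + 70572) + 76363 = 70573 + 76363 = 146936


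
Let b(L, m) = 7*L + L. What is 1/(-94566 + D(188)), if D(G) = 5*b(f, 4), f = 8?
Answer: -1/94246 ≈ -1.0611e-5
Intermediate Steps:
b(L, m) = 8*L
D(G) = 320 (D(G) = 5*(8*8) = 5*64 = 320)
1/(-94566 + D(188)) = 1/(-94566 + 320) = 1/(-94246) = -1/94246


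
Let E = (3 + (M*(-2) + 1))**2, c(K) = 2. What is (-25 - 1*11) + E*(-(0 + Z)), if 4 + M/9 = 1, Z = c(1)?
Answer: -6764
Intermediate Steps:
Z = 2
M = -27 (M = -36 + 9*1 = -36 + 9 = -27)
E = 3364 (E = (3 + (-27*(-2) + 1))**2 = (3 + (54 + 1))**2 = (3 + 55)**2 = 58**2 = 3364)
(-25 - 1*11) + E*(-(0 + Z)) = (-25 - 1*11) + 3364*(-(0 + 2)) = (-25 - 11) + 3364*(-1*2) = -36 + 3364*(-2) = -36 - 6728 = -6764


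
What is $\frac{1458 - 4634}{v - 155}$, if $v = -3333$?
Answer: $\frac{397}{436} \approx 0.91055$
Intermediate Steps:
$\frac{1458 - 4634}{v - 155} = \frac{1458 - 4634}{-3333 - 155} = - \frac{3176}{-3488} = \left(-3176\right) \left(- \frac{1}{3488}\right) = \frac{397}{436}$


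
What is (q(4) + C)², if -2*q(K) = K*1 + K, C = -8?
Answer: 144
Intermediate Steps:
q(K) = -K (q(K) = -(K*1 + K)/2 = -(K + K)/2 = -K)
(q(4) + C)² = (-1*4 - 8)² = (-4 - 8)² = (-12)² = 144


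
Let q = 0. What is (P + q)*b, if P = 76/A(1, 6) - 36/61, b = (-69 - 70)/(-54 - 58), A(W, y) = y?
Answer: 153595/10248 ≈ 14.988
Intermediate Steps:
b = 139/112 (b = -139/(-112) = -139*(-1/112) = 139/112 ≈ 1.2411)
P = 2210/183 (P = 76/6 - 36/61 = 76*(⅙) - 36*1/61 = 38/3 - 36/61 = 2210/183 ≈ 12.077)
(P + q)*b = (2210/183 + 0)*(139/112) = (2210/183)*(139/112) = 153595/10248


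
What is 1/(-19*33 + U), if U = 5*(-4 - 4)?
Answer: -1/667 ≈ -0.0014993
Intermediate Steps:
U = -40 (U = 5*(-8) = -40)
1/(-19*33 + U) = 1/(-19*33 - 40) = 1/(-627 - 40) = 1/(-667) = -1/667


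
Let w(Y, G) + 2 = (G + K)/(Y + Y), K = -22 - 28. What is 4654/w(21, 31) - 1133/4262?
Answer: -833201315/438986 ≈ -1898.0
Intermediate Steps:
K = -50
w(Y, G) = -2 + (-50 + G)/(2*Y) (w(Y, G) = -2 + (G - 50)/(Y + Y) = -2 + (-50 + G)/((2*Y)) = -2 + (-50 + G)*(1/(2*Y)) = -2 + (-50 + G)/(2*Y))
4654/w(21, 31) - 1133/4262 = 4654/(((1/2)*(-50 + 31 - 4*21)/21)) - 1133/4262 = 4654/(((1/2)*(1/21)*(-50 + 31 - 84))) - 1133*1/4262 = 4654/(((1/2)*(1/21)*(-103))) - 1133/4262 = 4654/(-103/42) - 1133/4262 = 4654*(-42/103) - 1133/4262 = -195468/103 - 1133/4262 = -833201315/438986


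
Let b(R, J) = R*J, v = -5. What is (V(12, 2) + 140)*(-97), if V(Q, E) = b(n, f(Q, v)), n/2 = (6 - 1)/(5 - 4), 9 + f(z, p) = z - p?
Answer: -21340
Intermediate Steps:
f(z, p) = -9 + z - p (f(z, p) = -9 + (z - p) = -9 + z - p)
n = 10 (n = 2*((6 - 1)/(5 - 4)) = 2*(5/1) = 2*(5*1) = 2*5 = 10)
b(R, J) = J*R
V(Q, E) = -40 + 10*Q (V(Q, E) = (-9 + Q - 1*(-5))*10 = (-9 + Q + 5)*10 = (-4 + Q)*10 = -40 + 10*Q)
(V(12, 2) + 140)*(-97) = ((-40 + 10*12) + 140)*(-97) = ((-40 + 120) + 140)*(-97) = (80 + 140)*(-97) = 220*(-97) = -21340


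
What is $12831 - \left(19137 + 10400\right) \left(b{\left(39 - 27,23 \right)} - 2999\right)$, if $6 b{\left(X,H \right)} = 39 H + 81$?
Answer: $83779763$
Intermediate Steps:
$b{\left(X,H \right)} = \frac{27}{2} + \frac{13 H}{2}$ ($b{\left(X,H \right)} = \frac{39 H + 81}{6} = \frac{81 + 39 H}{6} = \frac{27}{2} + \frac{13 H}{2}$)
$12831 - \left(19137 + 10400\right) \left(b{\left(39 - 27,23 \right)} - 2999\right) = 12831 - \left(19137 + 10400\right) \left(\left(\frac{27}{2} + \frac{13}{2} \cdot 23\right) - 2999\right) = 12831 - 29537 \left(\left(\frac{27}{2} + \frac{299}{2}\right) - 2999\right) = 12831 - 29537 \left(163 - 2999\right) = 12831 - 29537 \left(-2836\right) = 12831 - -83766932 = 12831 + 83766932 = 83779763$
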